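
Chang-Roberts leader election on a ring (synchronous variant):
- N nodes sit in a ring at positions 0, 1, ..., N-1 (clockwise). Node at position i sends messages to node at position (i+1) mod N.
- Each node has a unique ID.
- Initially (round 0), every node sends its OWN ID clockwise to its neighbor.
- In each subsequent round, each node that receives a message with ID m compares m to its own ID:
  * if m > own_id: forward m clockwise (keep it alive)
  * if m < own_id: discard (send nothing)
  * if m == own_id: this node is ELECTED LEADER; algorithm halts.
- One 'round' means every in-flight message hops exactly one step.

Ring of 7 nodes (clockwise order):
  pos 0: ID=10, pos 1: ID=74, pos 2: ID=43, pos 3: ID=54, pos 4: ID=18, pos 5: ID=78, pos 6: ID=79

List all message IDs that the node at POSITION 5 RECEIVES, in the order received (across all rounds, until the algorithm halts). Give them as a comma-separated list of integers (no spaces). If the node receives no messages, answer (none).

Round 1: pos1(id74) recv 10: drop; pos2(id43) recv 74: fwd; pos3(id54) recv 43: drop; pos4(id18) recv 54: fwd; pos5(id78) recv 18: drop; pos6(id79) recv 78: drop; pos0(id10) recv 79: fwd
Round 2: pos3(id54) recv 74: fwd; pos5(id78) recv 54: drop; pos1(id74) recv 79: fwd
Round 3: pos4(id18) recv 74: fwd; pos2(id43) recv 79: fwd
Round 4: pos5(id78) recv 74: drop; pos3(id54) recv 79: fwd
Round 5: pos4(id18) recv 79: fwd
Round 6: pos5(id78) recv 79: fwd
Round 7: pos6(id79) recv 79: ELECTED

Answer: 18,54,74,79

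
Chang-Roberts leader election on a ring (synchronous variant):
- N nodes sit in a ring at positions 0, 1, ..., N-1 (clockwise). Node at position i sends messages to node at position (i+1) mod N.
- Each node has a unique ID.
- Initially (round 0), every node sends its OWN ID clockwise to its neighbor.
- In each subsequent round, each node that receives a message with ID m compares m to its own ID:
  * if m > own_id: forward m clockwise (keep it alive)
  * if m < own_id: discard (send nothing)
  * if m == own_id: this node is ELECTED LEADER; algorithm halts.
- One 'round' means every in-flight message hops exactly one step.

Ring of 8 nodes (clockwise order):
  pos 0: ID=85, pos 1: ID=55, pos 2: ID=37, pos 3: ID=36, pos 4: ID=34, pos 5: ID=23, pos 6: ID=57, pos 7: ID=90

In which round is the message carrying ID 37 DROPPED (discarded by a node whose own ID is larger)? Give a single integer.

Round 1: pos1(id55) recv 85: fwd; pos2(id37) recv 55: fwd; pos3(id36) recv 37: fwd; pos4(id34) recv 36: fwd; pos5(id23) recv 34: fwd; pos6(id57) recv 23: drop; pos7(id90) recv 57: drop; pos0(id85) recv 90: fwd
Round 2: pos2(id37) recv 85: fwd; pos3(id36) recv 55: fwd; pos4(id34) recv 37: fwd; pos5(id23) recv 36: fwd; pos6(id57) recv 34: drop; pos1(id55) recv 90: fwd
Round 3: pos3(id36) recv 85: fwd; pos4(id34) recv 55: fwd; pos5(id23) recv 37: fwd; pos6(id57) recv 36: drop; pos2(id37) recv 90: fwd
Round 4: pos4(id34) recv 85: fwd; pos5(id23) recv 55: fwd; pos6(id57) recv 37: drop; pos3(id36) recv 90: fwd
Round 5: pos5(id23) recv 85: fwd; pos6(id57) recv 55: drop; pos4(id34) recv 90: fwd
Round 6: pos6(id57) recv 85: fwd; pos5(id23) recv 90: fwd
Round 7: pos7(id90) recv 85: drop; pos6(id57) recv 90: fwd
Round 8: pos7(id90) recv 90: ELECTED
Message ID 37 originates at pos 2; dropped at pos 6 in round 4

Answer: 4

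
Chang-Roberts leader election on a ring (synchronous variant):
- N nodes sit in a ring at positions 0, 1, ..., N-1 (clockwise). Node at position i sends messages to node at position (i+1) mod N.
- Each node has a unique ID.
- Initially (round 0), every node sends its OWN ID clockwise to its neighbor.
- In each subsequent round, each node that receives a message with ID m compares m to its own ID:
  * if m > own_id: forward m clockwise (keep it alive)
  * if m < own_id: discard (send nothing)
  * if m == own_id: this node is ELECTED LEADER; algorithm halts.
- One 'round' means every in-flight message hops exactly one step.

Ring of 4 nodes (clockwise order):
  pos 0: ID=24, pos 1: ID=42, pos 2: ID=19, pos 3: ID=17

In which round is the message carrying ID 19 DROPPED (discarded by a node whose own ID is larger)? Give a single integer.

Round 1: pos1(id42) recv 24: drop; pos2(id19) recv 42: fwd; pos3(id17) recv 19: fwd; pos0(id24) recv 17: drop
Round 2: pos3(id17) recv 42: fwd; pos0(id24) recv 19: drop
Round 3: pos0(id24) recv 42: fwd
Round 4: pos1(id42) recv 42: ELECTED
Message ID 19 originates at pos 2; dropped at pos 0 in round 2

Answer: 2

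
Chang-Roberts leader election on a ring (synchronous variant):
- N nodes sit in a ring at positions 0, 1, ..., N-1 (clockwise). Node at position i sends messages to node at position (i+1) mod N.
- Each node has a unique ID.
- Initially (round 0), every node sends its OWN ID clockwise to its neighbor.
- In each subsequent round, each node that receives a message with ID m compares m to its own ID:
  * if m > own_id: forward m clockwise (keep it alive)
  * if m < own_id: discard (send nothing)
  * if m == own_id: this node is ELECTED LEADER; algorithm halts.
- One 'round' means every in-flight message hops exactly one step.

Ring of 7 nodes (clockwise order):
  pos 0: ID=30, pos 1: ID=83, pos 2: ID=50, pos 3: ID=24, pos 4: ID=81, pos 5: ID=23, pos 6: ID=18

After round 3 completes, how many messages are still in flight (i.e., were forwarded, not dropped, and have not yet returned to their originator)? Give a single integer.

Round 1: pos1(id83) recv 30: drop; pos2(id50) recv 83: fwd; pos3(id24) recv 50: fwd; pos4(id81) recv 24: drop; pos5(id23) recv 81: fwd; pos6(id18) recv 23: fwd; pos0(id30) recv 18: drop
Round 2: pos3(id24) recv 83: fwd; pos4(id81) recv 50: drop; pos6(id18) recv 81: fwd; pos0(id30) recv 23: drop
Round 3: pos4(id81) recv 83: fwd; pos0(id30) recv 81: fwd
After round 3: 2 messages still in flight

Answer: 2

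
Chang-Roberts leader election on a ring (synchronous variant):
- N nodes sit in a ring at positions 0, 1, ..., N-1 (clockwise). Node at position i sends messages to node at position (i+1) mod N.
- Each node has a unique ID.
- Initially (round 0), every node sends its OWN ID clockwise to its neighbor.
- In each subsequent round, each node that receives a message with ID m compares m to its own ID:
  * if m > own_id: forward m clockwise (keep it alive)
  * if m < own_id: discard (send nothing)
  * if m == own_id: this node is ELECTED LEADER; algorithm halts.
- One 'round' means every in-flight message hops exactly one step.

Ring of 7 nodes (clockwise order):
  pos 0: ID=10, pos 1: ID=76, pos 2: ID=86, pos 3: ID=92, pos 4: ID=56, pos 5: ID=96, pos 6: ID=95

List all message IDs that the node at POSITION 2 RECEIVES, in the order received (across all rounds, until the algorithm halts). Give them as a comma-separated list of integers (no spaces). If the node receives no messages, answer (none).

Round 1: pos1(id76) recv 10: drop; pos2(id86) recv 76: drop; pos3(id92) recv 86: drop; pos4(id56) recv 92: fwd; pos5(id96) recv 56: drop; pos6(id95) recv 96: fwd; pos0(id10) recv 95: fwd
Round 2: pos5(id96) recv 92: drop; pos0(id10) recv 96: fwd; pos1(id76) recv 95: fwd
Round 3: pos1(id76) recv 96: fwd; pos2(id86) recv 95: fwd
Round 4: pos2(id86) recv 96: fwd; pos3(id92) recv 95: fwd
Round 5: pos3(id92) recv 96: fwd; pos4(id56) recv 95: fwd
Round 6: pos4(id56) recv 96: fwd; pos5(id96) recv 95: drop
Round 7: pos5(id96) recv 96: ELECTED

Answer: 76,95,96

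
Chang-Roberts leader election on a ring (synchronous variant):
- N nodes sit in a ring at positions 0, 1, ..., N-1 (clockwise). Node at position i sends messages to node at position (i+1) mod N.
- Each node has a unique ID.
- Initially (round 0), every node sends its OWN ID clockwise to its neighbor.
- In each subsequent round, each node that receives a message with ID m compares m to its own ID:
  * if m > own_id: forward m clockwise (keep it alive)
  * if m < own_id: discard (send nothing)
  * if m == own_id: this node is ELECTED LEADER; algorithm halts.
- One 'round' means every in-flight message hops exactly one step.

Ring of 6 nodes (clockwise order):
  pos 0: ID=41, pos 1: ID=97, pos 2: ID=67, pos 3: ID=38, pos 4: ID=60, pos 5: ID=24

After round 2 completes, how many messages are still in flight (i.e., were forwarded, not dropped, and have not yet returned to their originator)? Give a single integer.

Answer: 3

Derivation:
Round 1: pos1(id97) recv 41: drop; pos2(id67) recv 97: fwd; pos3(id38) recv 67: fwd; pos4(id60) recv 38: drop; pos5(id24) recv 60: fwd; pos0(id41) recv 24: drop
Round 2: pos3(id38) recv 97: fwd; pos4(id60) recv 67: fwd; pos0(id41) recv 60: fwd
After round 2: 3 messages still in flight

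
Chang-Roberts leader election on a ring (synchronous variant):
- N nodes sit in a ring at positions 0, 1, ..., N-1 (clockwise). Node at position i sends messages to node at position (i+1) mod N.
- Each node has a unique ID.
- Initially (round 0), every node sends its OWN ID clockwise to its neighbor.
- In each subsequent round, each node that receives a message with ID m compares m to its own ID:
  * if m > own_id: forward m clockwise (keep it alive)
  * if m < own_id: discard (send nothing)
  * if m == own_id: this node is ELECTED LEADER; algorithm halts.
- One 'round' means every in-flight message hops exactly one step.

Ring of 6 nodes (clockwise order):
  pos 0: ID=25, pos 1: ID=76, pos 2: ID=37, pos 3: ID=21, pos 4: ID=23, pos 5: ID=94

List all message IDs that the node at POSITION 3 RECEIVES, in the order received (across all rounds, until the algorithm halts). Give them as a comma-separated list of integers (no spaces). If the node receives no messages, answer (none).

Round 1: pos1(id76) recv 25: drop; pos2(id37) recv 76: fwd; pos3(id21) recv 37: fwd; pos4(id23) recv 21: drop; pos5(id94) recv 23: drop; pos0(id25) recv 94: fwd
Round 2: pos3(id21) recv 76: fwd; pos4(id23) recv 37: fwd; pos1(id76) recv 94: fwd
Round 3: pos4(id23) recv 76: fwd; pos5(id94) recv 37: drop; pos2(id37) recv 94: fwd
Round 4: pos5(id94) recv 76: drop; pos3(id21) recv 94: fwd
Round 5: pos4(id23) recv 94: fwd
Round 6: pos5(id94) recv 94: ELECTED

Answer: 37,76,94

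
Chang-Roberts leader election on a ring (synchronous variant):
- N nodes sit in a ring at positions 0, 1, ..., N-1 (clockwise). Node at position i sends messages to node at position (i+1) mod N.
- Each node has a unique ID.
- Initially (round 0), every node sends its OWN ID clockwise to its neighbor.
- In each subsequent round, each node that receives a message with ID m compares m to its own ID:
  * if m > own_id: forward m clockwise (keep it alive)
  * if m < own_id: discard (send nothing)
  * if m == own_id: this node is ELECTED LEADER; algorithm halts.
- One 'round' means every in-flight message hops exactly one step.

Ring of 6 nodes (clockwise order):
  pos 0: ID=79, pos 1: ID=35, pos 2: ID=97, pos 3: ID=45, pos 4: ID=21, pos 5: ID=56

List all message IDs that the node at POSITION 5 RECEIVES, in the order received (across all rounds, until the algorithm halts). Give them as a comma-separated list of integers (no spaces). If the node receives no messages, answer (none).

Round 1: pos1(id35) recv 79: fwd; pos2(id97) recv 35: drop; pos3(id45) recv 97: fwd; pos4(id21) recv 45: fwd; pos5(id56) recv 21: drop; pos0(id79) recv 56: drop
Round 2: pos2(id97) recv 79: drop; pos4(id21) recv 97: fwd; pos5(id56) recv 45: drop
Round 3: pos5(id56) recv 97: fwd
Round 4: pos0(id79) recv 97: fwd
Round 5: pos1(id35) recv 97: fwd
Round 6: pos2(id97) recv 97: ELECTED

Answer: 21,45,97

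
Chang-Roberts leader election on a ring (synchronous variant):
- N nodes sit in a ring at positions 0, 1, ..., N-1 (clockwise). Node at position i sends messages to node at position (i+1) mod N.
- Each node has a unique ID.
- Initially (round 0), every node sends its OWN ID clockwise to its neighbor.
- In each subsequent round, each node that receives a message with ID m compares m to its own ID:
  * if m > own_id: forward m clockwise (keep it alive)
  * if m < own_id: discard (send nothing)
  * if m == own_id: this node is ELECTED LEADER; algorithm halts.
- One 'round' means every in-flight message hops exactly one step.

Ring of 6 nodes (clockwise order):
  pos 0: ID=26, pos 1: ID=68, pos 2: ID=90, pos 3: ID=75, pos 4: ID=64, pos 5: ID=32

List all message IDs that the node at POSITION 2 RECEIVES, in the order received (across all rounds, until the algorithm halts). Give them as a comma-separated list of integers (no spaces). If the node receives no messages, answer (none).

Answer: 68,75,90

Derivation:
Round 1: pos1(id68) recv 26: drop; pos2(id90) recv 68: drop; pos3(id75) recv 90: fwd; pos4(id64) recv 75: fwd; pos5(id32) recv 64: fwd; pos0(id26) recv 32: fwd
Round 2: pos4(id64) recv 90: fwd; pos5(id32) recv 75: fwd; pos0(id26) recv 64: fwd; pos1(id68) recv 32: drop
Round 3: pos5(id32) recv 90: fwd; pos0(id26) recv 75: fwd; pos1(id68) recv 64: drop
Round 4: pos0(id26) recv 90: fwd; pos1(id68) recv 75: fwd
Round 5: pos1(id68) recv 90: fwd; pos2(id90) recv 75: drop
Round 6: pos2(id90) recv 90: ELECTED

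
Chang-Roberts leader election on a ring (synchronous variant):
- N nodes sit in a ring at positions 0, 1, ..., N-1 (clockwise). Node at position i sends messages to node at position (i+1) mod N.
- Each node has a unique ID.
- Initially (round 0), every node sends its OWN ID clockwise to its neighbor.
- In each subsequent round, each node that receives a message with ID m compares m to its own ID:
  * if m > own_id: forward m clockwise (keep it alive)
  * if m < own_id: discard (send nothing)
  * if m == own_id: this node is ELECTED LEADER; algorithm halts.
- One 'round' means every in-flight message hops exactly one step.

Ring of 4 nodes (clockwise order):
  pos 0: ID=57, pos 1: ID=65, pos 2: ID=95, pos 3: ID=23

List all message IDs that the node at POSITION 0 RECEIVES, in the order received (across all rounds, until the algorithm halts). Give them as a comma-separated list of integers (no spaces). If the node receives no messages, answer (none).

Answer: 23,95

Derivation:
Round 1: pos1(id65) recv 57: drop; pos2(id95) recv 65: drop; pos3(id23) recv 95: fwd; pos0(id57) recv 23: drop
Round 2: pos0(id57) recv 95: fwd
Round 3: pos1(id65) recv 95: fwd
Round 4: pos2(id95) recv 95: ELECTED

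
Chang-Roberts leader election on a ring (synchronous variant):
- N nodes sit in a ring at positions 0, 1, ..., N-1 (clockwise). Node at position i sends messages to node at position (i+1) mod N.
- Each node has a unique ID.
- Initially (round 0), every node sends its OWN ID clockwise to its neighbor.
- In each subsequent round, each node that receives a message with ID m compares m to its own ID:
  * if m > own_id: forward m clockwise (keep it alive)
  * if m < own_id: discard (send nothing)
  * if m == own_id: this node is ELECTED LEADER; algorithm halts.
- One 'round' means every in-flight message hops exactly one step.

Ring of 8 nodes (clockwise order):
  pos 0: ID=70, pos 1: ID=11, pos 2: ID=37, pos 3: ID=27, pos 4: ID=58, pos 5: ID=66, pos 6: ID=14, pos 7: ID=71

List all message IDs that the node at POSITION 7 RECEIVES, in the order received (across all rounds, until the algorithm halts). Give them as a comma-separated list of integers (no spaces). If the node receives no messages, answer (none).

Round 1: pos1(id11) recv 70: fwd; pos2(id37) recv 11: drop; pos3(id27) recv 37: fwd; pos4(id58) recv 27: drop; pos5(id66) recv 58: drop; pos6(id14) recv 66: fwd; pos7(id71) recv 14: drop; pos0(id70) recv 71: fwd
Round 2: pos2(id37) recv 70: fwd; pos4(id58) recv 37: drop; pos7(id71) recv 66: drop; pos1(id11) recv 71: fwd
Round 3: pos3(id27) recv 70: fwd; pos2(id37) recv 71: fwd
Round 4: pos4(id58) recv 70: fwd; pos3(id27) recv 71: fwd
Round 5: pos5(id66) recv 70: fwd; pos4(id58) recv 71: fwd
Round 6: pos6(id14) recv 70: fwd; pos5(id66) recv 71: fwd
Round 7: pos7(id71) recv 70: drop; pos6(id14) recv 71: fwd
Round 8: pos7(id71) recv 71: ELECTED

Answer: 14,66,70,71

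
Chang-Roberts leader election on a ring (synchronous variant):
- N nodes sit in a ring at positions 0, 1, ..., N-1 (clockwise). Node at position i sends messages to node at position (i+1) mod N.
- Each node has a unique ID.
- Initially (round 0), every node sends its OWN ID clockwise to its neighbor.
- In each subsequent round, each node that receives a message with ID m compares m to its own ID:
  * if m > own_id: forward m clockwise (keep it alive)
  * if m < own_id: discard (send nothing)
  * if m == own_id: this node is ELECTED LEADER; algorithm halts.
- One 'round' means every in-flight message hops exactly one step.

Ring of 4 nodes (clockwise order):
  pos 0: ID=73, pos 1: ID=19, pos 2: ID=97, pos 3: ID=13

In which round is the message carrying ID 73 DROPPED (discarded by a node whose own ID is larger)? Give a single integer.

Answer: 2

Derivation:
Round 1: pos1(id19) recv 73: fwd; pos2(id97) recv 19: drop; pos3(id13) recv 97: fwd; pos0(id73) recv 13: drop
Round 2: pos2(id97) recv 73: drop; pos0(id73) recv 97: fwd
Round 3: pos1(id19) recv 97: fwd
Round 4: pos2(id97) recv 97: ELECTED
Message ID 73 originates at pos 0; dropped at pos 2 in round 2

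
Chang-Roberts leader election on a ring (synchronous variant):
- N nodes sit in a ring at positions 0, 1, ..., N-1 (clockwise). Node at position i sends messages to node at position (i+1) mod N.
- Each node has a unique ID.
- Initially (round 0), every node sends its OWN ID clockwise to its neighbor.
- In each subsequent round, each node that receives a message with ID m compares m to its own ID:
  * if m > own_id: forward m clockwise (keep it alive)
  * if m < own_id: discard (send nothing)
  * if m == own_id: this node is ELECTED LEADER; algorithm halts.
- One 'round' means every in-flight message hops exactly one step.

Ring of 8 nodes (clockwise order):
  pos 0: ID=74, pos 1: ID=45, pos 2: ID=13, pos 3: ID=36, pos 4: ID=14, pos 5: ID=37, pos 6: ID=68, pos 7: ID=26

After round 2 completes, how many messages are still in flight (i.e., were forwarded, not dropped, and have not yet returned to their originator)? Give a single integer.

Answer: 2

Derivation:
Round 1: pos1(id45) recv 74: fwd; pos2(id13) recv 45: fwd; pos3(id36) recv 13: drop; pos4(id14) recv 36: fwd; pos5(id37) recv 14: drop; pos6(id68) recv 37: drop; pos7(id26) recv 68: fwd; pos0(id74) recv 26: drop
Round 2: pos2(id13) recv 74: fwd; pos3(id36) recv 45: fwd; pos5(id37) recv 36: drop; pos0(id74) recv 68: drop
After round 2: 2 messages still in flight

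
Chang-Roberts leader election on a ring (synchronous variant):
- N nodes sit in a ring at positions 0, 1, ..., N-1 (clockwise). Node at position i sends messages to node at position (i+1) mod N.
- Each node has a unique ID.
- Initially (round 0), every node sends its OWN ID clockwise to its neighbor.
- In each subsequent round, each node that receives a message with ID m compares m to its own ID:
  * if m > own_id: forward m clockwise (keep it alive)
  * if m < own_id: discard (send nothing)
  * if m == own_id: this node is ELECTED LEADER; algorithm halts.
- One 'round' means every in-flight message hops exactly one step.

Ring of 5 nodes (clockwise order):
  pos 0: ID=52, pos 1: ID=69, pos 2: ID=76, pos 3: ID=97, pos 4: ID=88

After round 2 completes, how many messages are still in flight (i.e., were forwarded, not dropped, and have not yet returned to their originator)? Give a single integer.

Answer: 2

Derivation:
Round 1: pos1(id69) recv 52: drop; pos2(id76) recv 69: drop; pos3(id97) recv 76: drop; pos4(id88) recv 97: fwd; pos0(id52) recv 88: fwd
Round 2: pos0(id52) recv 97: fwd; pos1(id69) recv 88: fwd
After round 2: 2 messages still in flight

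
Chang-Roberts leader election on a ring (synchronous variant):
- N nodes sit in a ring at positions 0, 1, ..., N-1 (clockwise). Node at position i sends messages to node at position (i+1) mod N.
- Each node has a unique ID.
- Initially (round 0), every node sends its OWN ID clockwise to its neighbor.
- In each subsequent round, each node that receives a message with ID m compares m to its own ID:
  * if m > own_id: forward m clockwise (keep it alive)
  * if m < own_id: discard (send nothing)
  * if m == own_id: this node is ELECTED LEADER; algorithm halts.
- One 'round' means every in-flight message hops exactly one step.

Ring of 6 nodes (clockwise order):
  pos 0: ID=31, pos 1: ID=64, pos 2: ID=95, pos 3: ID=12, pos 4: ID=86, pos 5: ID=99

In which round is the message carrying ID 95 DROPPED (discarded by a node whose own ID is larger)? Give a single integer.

Answer: 3

Derivation:
Round 1: pos1(id64) recv 31: drop; pos2(id95) recv 64: drop; pos3(id12) recv 95: fwd; pos4(id86) recv 12: drop; pos5(id99) recv 86: drop; pos0(id31) recv 99: fwd
Round 2: pos4(id86) recv 95: fwd; pos1(id64) recv 99: fwd
Round 3: pos5(id99) recv 95: drop; pos2(id95) recv 99: fwd
Round 4: pos3(id12) recv 99: fwd
Round 5: pos4(id86) recv 99: fwd
Round 6: pos5(id99) recv 99: ELECTED
Message ID 95 originates at pos 2; dropped at pos 5 in round 3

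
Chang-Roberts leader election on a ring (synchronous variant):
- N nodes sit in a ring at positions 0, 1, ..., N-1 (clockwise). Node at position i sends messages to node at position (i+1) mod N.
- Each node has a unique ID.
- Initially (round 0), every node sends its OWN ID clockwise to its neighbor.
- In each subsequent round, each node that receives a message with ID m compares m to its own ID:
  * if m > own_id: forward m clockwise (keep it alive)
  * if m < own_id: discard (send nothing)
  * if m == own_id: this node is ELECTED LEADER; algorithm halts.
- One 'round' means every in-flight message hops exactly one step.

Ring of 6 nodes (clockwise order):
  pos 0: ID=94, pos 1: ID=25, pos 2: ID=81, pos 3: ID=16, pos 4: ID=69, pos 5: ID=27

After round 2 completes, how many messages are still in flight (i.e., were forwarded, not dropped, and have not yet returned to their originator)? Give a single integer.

Answer: 2

Derivation:
Round 1: pos1(id25) recv 94: fwd; pos2(id81) recv 25: drop; pos3(id16) recv 81: fwd; pos4(id69) recv 16: drop; pos5(id27) recv 69: fwd; pos0(id94) recv 27: drop
Round 2: pos2(id81) recv 94: fwd; pos4(id69) recv 81: fwd; pos0(id94) recv 69: drop
After round 2: 2 messages still in flight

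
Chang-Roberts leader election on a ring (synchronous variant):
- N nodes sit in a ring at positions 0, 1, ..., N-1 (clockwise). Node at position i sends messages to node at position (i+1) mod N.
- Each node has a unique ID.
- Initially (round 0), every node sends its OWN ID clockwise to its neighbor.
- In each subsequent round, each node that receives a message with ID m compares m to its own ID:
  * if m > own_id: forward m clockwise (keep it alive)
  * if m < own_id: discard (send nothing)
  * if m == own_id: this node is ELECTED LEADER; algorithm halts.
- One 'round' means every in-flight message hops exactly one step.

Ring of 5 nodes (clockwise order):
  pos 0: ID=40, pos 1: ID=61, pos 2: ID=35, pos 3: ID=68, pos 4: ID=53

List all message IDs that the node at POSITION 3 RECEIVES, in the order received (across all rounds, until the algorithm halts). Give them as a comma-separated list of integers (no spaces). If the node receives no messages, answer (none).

Round 1: pos1(id61) recv 40: drop; pos2(id35) recv 61: fwd; pos3(id68) recv 35: drop; pos4(id53) recv 68: fwd; pos0(id40) recv 53: fwd
Round 2: pos3(id68) recv 61: drop; pos0(id40) recv 68: fwd; pos1(id61) recv 53: drop
Round 3: pos1(id61) recv 68: fwd
Round 4: pos2(id35) recv 68: fwd
Round 5: pos3(id68) recv 68: ELECTED

Answer: 35,61,68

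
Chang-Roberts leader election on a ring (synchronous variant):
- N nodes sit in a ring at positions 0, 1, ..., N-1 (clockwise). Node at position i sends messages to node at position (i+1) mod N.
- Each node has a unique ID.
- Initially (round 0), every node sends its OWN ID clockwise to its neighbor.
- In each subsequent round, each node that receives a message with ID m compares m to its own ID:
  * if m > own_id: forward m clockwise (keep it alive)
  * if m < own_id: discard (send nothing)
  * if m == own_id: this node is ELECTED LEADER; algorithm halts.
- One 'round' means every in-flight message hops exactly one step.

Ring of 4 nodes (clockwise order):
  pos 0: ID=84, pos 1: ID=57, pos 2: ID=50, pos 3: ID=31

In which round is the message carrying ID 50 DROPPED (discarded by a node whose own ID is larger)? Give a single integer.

Round 1: pos1(id57) recv 84: fwd; pos2(id50) recv 57: fwd; pos3(id31) recv 50: fwd; pos0(id84) recv 31: drop
Round 2: pos2(id50) recv 84: fwd; pos3(id31) recv 57: fwd; pos0(id84) recv 50: drop
Round 3: pos3(id31) recv 84: fwd; pos0(id84) recv 57: drop
Round 4: pos0(id84) recv 84: ELECTED
Message ID 50 originates at pos 2; dropped at pos 0 in round 2

Answer: 2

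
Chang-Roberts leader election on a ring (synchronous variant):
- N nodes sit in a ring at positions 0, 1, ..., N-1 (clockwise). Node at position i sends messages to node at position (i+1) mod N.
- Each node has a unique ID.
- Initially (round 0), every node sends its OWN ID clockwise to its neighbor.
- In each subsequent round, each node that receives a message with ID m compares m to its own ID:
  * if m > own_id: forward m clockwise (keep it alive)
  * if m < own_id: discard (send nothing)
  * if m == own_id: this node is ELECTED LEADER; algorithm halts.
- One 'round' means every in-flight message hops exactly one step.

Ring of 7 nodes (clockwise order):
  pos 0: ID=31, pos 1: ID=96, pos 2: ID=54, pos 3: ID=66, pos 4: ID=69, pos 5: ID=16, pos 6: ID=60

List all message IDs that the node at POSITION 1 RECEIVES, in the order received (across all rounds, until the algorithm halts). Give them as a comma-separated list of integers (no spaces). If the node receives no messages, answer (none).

Round 1: pos1(id96) recv 31: drop; pos2(id54) recv 96: fwd; pos3(id66) recv 54: drop; pos4(id69) recv 66: drop; pos5(id16) recv 69: fwd; pos6(id60) recv 16: drop; pos0(id31) recv 60: fwd
Round 2: pos3(id66) recv 96: fwd; pos6(id60) recv 69: fwd; pos1(id96) recv 60: drop
Round 3: pos4(id69) recv 96: fwd; pos0(id31) recv 69: fwd
Round 4: pos5(id16) recv 96: fwd; pos1(id96) recv 69: drop
Round 5: pos6(id60) recv 96: fwd
Round 6: pos0(id31) recv 96: fwd
Round 7: pos1(id96) recv 96: ELECTED

Answer: 31,60,69,96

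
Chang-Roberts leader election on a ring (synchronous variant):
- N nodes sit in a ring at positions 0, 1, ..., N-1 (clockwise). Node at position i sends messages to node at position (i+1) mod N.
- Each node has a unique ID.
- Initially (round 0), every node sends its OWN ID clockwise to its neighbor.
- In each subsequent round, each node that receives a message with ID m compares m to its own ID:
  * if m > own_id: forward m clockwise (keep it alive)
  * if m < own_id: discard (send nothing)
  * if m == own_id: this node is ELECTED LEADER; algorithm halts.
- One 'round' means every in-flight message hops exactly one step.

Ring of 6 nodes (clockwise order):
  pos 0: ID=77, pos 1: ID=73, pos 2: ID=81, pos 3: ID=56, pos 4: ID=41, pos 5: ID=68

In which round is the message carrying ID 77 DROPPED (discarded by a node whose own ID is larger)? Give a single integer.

Round 1: pos1(id73) recv 77: fwd; pos2(id81) recv 73: drop; pos3(id56) recv 81: fwd; pos4(id41) recv 56: fwd; pos5(id68) recv 41: drop; pos0(id77) recv 68: drop
Round 2: pos2(id81) recv 77: drop; pos4(id41) recv 81: fwd; pos5(id68) recv 56: drop
Round 3: pos5(id68) recv 81: fwd
Round 4: pos0(id77) recv 81: fwd
Round 5: pos1(id73) recv 81: fwd
Round 6: pos2(id81) recv 81: ELECTED
Message ID 77 originates at pos 0; dropped at pos 2 in round 2

Answer: 2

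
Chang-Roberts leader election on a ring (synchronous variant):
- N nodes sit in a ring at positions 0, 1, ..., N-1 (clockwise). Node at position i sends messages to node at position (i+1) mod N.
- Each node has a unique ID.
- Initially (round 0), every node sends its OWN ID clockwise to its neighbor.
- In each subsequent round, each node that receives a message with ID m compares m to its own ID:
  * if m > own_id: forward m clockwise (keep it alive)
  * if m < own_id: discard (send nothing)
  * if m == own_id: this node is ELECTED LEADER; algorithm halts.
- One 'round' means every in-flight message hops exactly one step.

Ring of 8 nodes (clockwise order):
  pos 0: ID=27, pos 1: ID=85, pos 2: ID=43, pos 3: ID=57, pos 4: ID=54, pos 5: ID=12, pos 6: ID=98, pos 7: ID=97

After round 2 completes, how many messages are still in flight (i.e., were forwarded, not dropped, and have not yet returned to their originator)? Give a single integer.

Round 1: pos1(id85) recv 27: drop; pos2(id43) recv 85: fwd; pos3(id57) recv 43: drop; pos4(id54) recv 57: fwd; pos5(id12) recv 54: fwd; pos6(id98) recv 12: drop; pos7(id97) recv 98: fwd; pos0(id27) recv 97: fwd
Round 2: pos3(id57) recv 85: fwd; pos5(id12) recv 57: fwd; pos6(id98) recv 54: drop; pos0(id27) recv 98: fwd; pos1(id85) recv 97: fwd
After round 2: 4 messages still in flight

Answer: 4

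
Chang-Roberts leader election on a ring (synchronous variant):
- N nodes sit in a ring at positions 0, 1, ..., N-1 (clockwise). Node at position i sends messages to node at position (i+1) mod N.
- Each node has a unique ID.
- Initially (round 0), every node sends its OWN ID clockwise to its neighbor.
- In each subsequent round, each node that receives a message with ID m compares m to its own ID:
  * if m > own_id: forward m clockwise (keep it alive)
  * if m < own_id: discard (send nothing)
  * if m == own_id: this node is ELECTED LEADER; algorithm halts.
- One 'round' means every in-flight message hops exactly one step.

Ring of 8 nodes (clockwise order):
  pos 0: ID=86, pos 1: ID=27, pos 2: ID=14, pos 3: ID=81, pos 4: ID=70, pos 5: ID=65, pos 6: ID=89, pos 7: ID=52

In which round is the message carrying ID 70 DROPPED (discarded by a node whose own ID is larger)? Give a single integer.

Answer: 2

Derivation:
Round 1: pos1(id27) recv 86: fwd; pos2(id14) recv 27: fwd; pos3(id81) recv 14: drop; pos4(id70) recv 81: fwd; pos5(id65) recv 70: fwd; pos6(id89) recv 65: drop; pos7(id52) recv 89: fwd; pos0(id86) recv 52: drop
Round 2: pos2(id14) recv 86: fwd; pos3(id81) recv 27: drop; pos5(id65) recv 81: fwd; pos6(id89) recv 70: drop; pos0(id86) recv 89: fwd
Round 3: pos3(id81) recv 86: fwd; pos6(id89) recv 81: drop; pos1(id27) recv 89: fwd
Round 4: pos4(id70) recv 86: fwd; pos2(id14) recv 89: fwd
Round 5: pos5(id65) recv 86: fwd; pos3(id81) recv 89: fwd
Round 6: pos6(id89) recv 86: drop; pos4(id70) recv 89: fwd
Round 7: pos5(id65) recv 89: fwd
Round 8: pos6(id89) recv 89: ELECTED
Message ID 70 originates at pos 4; dropped at pos 6 in round 2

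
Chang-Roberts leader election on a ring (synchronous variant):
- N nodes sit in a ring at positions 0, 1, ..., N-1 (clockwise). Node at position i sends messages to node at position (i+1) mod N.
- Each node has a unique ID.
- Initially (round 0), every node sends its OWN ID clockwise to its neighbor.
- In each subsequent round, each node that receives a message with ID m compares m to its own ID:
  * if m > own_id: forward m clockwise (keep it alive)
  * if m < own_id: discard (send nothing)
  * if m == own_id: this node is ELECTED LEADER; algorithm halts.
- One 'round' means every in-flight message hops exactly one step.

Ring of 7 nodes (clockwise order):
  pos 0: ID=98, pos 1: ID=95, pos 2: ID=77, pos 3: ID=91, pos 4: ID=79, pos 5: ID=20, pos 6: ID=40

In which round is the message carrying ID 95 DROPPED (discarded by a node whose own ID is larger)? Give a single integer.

Answer: 6

Derivation:
Round 1: pos1(id95) recv 98: fwd; pos2(id77) recv 95: fwd; pos3(id91) recv 77: drop; pos4(id79) recv 91: fwd; pos5(id20) recv 79: fwd; pos6(id40) recv 20: drop; pos0(id98) recv 40: drop
Round 2: pos2(id77) recv 98: fwd; pos3(id91) recv 95: fwd; pos5(id20) recv 91: fwd; pos6(id40) recv 79: fwd
Round 3: pos3(id91) recv 98: fwd; pos4(id79) recv 95: fwd; pos6(id40) recv 91: fwd; pos0(id98) recv 79: drop
Round 4: pos4(id79) recv 98: fwd; pos5(id20) recv 95: fwd; pos0(id98) recv 91: drop
Round 5: pos5(id20) recv 98: fwd; pos6(id40) recv 95: fwd
Round 6: pos6(id40) recv 98: fwd; pos0(id98) recv 95: drop
Round 7: pos0(id98) recv 98: ELECTED
Message ID 95 originates at pos 1; dropped at pos 0 in round 6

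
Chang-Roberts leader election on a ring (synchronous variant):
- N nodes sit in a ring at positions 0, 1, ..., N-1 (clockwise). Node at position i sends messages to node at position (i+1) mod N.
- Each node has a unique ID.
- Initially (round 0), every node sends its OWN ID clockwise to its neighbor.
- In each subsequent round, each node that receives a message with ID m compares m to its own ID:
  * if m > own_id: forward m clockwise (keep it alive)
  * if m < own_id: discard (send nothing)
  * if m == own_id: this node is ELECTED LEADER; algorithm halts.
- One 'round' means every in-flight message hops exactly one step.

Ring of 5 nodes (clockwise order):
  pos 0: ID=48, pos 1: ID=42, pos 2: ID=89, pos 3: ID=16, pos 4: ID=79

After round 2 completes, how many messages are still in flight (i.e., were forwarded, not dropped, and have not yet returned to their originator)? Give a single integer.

Answer: 2

Derivation:
Round 1: pos1(id42) recv 48: fwd; pos2(id89) recv 42: drop; pos3(id16) recv 89: fwd; pos4(id79) recv 16: drop; pos0(id48) recv 79: fwd
Round 2: pos2(id89) recv 48: drop; pos4(id79) recv 89: fwd; pos1(id42) recv 79: fwd
After round 2: 2 messages still in flight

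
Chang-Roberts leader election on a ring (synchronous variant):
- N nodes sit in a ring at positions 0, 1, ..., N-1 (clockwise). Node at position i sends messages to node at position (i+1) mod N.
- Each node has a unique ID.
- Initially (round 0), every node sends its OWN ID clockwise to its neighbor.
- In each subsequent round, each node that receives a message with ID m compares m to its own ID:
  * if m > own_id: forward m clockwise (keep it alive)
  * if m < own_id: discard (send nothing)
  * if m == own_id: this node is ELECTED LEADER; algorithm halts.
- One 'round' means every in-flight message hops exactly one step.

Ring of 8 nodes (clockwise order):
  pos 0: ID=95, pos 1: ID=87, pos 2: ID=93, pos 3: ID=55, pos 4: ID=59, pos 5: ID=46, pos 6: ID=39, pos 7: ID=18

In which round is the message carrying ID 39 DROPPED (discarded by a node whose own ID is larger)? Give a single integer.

Round 1: pos1(id87) recv 95: fwd; pos2(id93) recv 87: drop; pos3(id55) recv 93: fwd; pos4(id59) recv 55: drop; pos5(id46) recv 59: fwd; pos6(id39) recv 46: fwd; pos7(id18) recv 39: fwd; pos0(id95) recv 18: drop
Round 2: pos2(id93) recv 95: fwd; pos4(id59) recv 93: fwd; pos6(id39) recv 59: fwd; pos7(id18) recv 46: fwd; pos0(id95) recv 39: drop
Round 3: pos3(id55) recv 95: fwd; pos5(id46) recv 93: fwd; pos7(id18) recv 59: fwd; pos0(id95) recv 46: drop
Round 4: pos4(id59) recv 95: fwd; pos6(id39) recv 93: fwd; pos0(id95) recv 59: drop
Round 5: pos5(id46) recv 95: fwd; pos7(id18) recv 93: fwd
Round 6: pos6(id39) recv 95: fwd; pos0(id95) recv 93: drop
Round 7: pos7(id18) recv 95: fwd
Round 8: pos0(id95) recv 95: ELECTED
Message ID 39 originates at pos 6; dropped at pos 0 in round 2

Answer: 2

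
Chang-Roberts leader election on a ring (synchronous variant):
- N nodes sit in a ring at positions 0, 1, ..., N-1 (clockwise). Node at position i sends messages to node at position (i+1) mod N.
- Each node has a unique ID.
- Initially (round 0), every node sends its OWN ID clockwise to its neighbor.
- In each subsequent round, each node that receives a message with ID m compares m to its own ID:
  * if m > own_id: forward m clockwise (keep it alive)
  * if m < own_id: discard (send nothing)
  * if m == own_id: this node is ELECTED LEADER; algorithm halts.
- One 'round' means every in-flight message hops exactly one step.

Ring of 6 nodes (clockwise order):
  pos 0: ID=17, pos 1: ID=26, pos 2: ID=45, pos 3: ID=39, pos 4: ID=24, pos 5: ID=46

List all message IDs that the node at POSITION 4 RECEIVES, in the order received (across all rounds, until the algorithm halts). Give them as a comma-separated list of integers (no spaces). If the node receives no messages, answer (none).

Answer: 39,45,46

Derivation:
Round 1: pos1(id26) recv 17: drop; pos2(id45) recv 26: drop; pos3(id39) recv 45: fwd; pos4(id24) recv 39: fwd; pos5(id46) recv 24: drop; pos0(id17) recv 46: fwd
Round 2: pos4(id24) recv 45: fwd; pos5(id46) recv 39: drop; pos1(id26) recv 46: fwd
Round 3: pos5(id46) recv 45: drop; pos2(id45) recv 46: fwd
Round 4: pos3(id39) recv 46: fwd
Round 5: pos4(id24) recv 46: fwd
Round 6: pos5(id46) recv 46: ELECTED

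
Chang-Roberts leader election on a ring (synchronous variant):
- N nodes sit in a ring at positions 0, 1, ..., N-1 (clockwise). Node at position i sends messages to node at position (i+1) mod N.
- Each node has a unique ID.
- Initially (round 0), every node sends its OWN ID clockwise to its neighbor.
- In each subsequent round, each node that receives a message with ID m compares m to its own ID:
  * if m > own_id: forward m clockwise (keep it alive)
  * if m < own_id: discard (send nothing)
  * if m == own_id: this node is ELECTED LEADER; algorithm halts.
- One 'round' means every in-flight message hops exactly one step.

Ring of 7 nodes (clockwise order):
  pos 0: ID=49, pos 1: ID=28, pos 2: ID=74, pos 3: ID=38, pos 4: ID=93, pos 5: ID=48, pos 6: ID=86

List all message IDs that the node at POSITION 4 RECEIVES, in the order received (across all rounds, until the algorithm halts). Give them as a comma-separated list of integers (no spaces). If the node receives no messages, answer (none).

Round 1: pos1(id28) recv 49: fwd; pos2(id74) recv 28: drop; pos3(id38) recv 74: fwd; pos4(id93) recv 38: drop; pos5(id48) recv 93: fwd; pos6(id86) recv 48: drop; pos0(id49) recv 86: fwd
Round 2: pos2(id74) recv 49: drop; pos4(id93) recv 74: drop; pos6(id86) recv 93: fwd; pos1(id28) recv 86: fwd
Round 3: pos0(id49) recv 93: fwd; pos2(id74) recv 86: fwd
Round 4: pos1(id28) recv 93: fwd; pos3(id38) recv 86: fwd
Round 5: pos2(id74) recv 93: fwd; pos4(id93) recv 86: drop
Round 6: pos3(id38) recv 93: fwd
Round 7: pos4(id93) recv 93: ELECTED

Answer: 38,74,86,93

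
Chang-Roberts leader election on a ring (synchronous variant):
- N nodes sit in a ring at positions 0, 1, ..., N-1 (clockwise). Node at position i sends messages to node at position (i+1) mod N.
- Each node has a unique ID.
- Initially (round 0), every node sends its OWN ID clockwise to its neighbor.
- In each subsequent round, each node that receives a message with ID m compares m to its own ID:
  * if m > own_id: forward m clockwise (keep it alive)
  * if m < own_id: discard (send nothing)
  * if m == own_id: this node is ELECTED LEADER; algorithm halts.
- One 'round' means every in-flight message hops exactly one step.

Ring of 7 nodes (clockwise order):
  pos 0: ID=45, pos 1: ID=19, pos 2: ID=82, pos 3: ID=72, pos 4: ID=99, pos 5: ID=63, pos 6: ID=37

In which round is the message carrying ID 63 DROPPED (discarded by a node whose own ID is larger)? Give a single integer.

Round 1: pos1(id19) recv 45: fwd; pos2(id82) recv 19: drop; pos3(id72) recv 82: fwd; pos4(id99) recv 72: drop; pos5(id63) recv 99: fwd; pos6(id37) recv 63: fwd; pos0(id45) recv 37: drop
Round 2: pos2(id82) recv 45: drop; pos4(id99) recv 82: drop; pos6(id37) recv 99: fwd; pos0(id45) recv 63: fwd
Round 3: pos0(id45) recv 99: fwd; pos1(id19) recv 63: fwd
Round 4: pos1(id19) recv 99: fwd; pos2(id82) recv 63: drop
Round 5: pos2(id82) recv 99: fwd
Round 6: pos3(id72) recv 99: fwd
Round 7: pos4(id99) recv 99: ELECTED
Message ID 63 originates at pos 5; dropped at pos 2 in round 4

Answer: 4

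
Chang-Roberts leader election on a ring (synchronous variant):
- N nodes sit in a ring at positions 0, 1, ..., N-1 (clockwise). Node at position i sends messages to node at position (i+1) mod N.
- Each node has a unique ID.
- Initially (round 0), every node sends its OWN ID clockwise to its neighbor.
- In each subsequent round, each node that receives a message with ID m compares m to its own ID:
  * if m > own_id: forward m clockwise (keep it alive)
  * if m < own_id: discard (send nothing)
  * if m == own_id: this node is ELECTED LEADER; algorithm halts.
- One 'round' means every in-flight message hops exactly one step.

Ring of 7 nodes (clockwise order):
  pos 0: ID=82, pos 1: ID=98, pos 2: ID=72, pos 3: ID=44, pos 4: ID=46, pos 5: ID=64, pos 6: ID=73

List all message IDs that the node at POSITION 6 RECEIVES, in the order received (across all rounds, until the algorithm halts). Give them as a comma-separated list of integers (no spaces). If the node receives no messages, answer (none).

Round 1: pos1(id98) recv 82: drop; pos2(id72) recv 98: fwd; pos3(id44) recv 72: fwd; pos4(id46) recv 44: drop; pos5(id64) recv 46: drop; pos6(id73) recv 64: drop; pos0(id82) recv 73: drop
Round 2: pos3(id44) recv 98: fwd; pos4(id46) recv 72: fwd
Round 3: pos4(id46) recv 98: fwd; pos5(id64) recv 72: fwd
Round 4: pos5(id64) recv 98: fwd; pos6(id73) recv 72: drop
Round 5: pos6(id73) recv 98: fwd
Round 6: pos0(id82) recv 98: fwd
Round 7: pos1(id98) recv 98: ELECTED

Answer: 64,72,98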